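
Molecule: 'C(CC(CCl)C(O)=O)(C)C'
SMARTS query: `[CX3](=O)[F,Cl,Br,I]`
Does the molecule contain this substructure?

No

The pattern [CX3](=O)[F,Cl,Br,I] describes a carbonyl carbon bonded to a halogen — an acyl halide.
The closest candidate here is a carboxylic acid group (-C(=O)OH), but the carbonyl is bonded to -OH, not to a halogen. No other fragment satisfies the full query, so there is no match.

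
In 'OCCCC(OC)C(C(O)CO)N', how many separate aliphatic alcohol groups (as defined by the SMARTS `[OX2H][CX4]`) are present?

3

[OX2H][CX4] is the SMARTS for an aliphatic alcohol: a hydroxyl oxygen bound to an sp3 (X4) carbon.
The molecule carries 3 separate instances of a hydroxyl group (-OH) meeting every constraint; each maps to a distinct set of atoms, giving 3 matches.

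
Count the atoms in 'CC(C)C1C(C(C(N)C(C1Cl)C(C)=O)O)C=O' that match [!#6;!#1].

5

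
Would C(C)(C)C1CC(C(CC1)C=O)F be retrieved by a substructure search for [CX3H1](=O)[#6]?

Yes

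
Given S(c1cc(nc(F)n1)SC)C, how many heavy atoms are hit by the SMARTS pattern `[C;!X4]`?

The query [C;!X4] means: aliphatic carbon that does not have four total connections.
Check the 11 heavy atoms by environment: 2× n (aromatic, X2) → no; 4× c (aromatic, X3) → no; 2× S (X2) → no; 2× C (X4) → no; 1× F (X1) → no.
No environment satisfies the query, so 0 matching atoms.

0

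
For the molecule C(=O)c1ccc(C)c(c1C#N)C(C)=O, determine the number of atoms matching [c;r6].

The query [c;r6] means: aromatic carbon that belongs to a six-membered ring.
Check the 14 heavy atoms by environment: 6× c (aromatic, in 6-ring) → match; 5× C (acyclic) → no; 2× O (acyclic) → no; 1× N (acyclic) → no.
That gives 6 matching atoms.

6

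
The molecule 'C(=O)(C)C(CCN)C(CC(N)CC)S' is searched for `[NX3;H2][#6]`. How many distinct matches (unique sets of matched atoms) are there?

2

[NX3;H2][#6] is the SMARTS for a primary amine: a trivalent nitrogen with two H attached to carbon.
The molecule carries 2 separate instances of a primary amino group (-NH2) meeting every constraint; each maps to a distinct set of atoms, giving 2 matches.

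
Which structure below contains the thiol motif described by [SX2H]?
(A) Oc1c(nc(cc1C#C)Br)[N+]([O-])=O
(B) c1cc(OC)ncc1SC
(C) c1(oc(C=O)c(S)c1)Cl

C

[SX2H] describes an aliphatic sulfur with two connections, one being H (a thiol).
(A) has a hydroxyl group (-OH) but it is an -OH, not an -SH.
(B) has a methylthio ether (-SCH3) but the sulfur has H0 (bonded to two carbons), not H1.
(C) contains a thiol (-SH), which satisfies every atom and bond constraint.
So the answer is (C).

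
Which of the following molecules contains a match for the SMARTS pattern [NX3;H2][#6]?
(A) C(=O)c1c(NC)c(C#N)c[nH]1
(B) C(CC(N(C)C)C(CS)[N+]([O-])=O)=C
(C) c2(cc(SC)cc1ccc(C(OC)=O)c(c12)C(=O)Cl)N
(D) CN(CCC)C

C

[NX3;H2][#6] describes a trivalent nitrogen with two H attached to carbon (a primary amine).
(A) has a nitrile (-C#N) but the nitrogen is NX1 (triple-bonded), not NX3 with two H.
(B) has a nitro group (-[N+](=O)[O-]) but the nitrogen is [N+] with no H, not NX3H2.
(C) contains a primary amino group (-NH2), which satisfies every atom and bond constraint.
(D) has a dimethylamino group (-N(CH3)2) but the nitrogen has H0, not H2.
So the answer is (C).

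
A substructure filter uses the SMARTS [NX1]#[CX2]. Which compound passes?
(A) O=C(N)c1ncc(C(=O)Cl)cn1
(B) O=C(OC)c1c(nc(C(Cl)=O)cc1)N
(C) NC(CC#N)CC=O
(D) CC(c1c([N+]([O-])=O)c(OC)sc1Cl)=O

C

[NX1]#[CX2] describes a nitrogen triple-bonded to a two-connected carbon (a nitrile).
(A) has a primary amide (-C(=O)NH2) but the nitrogen is NX3, not NX1.
(B) has a primary amino group (-NH2) but the nitrogen is NX3 (three connections), not NX1 triple-bonded.
(C) contains a nitrile (-C#N), which satisfies every atom and bond constraint.
(D) has a nitro group (-[N+](=O)[O-]) but there is no C#N triple bond.
So the answer is (C).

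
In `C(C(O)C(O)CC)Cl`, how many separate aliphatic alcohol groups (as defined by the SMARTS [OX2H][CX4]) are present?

2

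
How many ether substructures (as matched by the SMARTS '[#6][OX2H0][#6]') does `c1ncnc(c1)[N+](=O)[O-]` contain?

0

[#6][OX2H0][#6] is the SMARTS for an ether: an aliphatic oxygen bridging two carbons with no H on the oxygen.
No fragment in the molecule satisfies every constraint, giving 0 matches.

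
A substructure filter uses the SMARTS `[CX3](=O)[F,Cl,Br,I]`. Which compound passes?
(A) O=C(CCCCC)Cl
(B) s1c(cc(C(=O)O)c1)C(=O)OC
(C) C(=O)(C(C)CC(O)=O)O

A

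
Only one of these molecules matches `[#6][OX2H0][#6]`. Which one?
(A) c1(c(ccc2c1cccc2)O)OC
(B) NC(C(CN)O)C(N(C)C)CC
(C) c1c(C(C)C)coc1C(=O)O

[#6][OX2H0][#6] describes an aliphatic oxygen bridging two carbons with no H on the oxygen (an ether).
(A) contains a methoxy ether (-OCH3), which satisfies every atom and bond constraint.
(B) has a hydroxyl group (-OH) but the oxygen has H1, not H0 bridging two carbons.
(C) has a carboxylic acid group (-C(=O)OH) but the -OH oxygen has H1; the =O is OX1, not OX2.
So the answer is (A).

A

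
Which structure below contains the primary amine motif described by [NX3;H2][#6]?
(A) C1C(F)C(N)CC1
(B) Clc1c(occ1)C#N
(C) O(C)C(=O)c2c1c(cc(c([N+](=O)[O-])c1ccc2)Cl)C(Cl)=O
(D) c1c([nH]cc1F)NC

A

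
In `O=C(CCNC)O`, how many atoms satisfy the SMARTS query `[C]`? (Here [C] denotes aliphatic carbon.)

4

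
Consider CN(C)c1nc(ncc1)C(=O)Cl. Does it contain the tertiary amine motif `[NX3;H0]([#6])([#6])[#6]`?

Yes

The pattern [NX3;H0]([#6])([#6])[#6] describes a trivalent nitrogen with no H, bonded to three carbons — a tertiary amine.
The molecule carries a dimethylamino group (-N(CH3)2), whose atoms satisfy every constraint of the query, so the pattern matches.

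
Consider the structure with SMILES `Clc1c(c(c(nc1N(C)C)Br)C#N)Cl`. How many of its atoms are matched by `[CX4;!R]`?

2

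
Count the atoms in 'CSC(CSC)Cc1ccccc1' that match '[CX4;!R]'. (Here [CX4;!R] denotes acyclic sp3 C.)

5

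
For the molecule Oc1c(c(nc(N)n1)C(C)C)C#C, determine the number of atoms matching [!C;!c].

4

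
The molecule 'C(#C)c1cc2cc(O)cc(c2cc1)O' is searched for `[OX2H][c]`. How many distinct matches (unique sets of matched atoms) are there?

[OX2H][c] is the SMARTS for a phenol: a hydroxyl oxygen attached to an aromatic carbon.
The molecule carries 2 separate instances of a hydroxyl group (-OH) meeting every constraint; each maps to a distinct set of atoms, giving 2 matches.

2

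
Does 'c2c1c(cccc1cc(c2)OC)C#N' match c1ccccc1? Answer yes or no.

The pattern c1ccccc1 describes six aromatic carbons in a ring — a benzene ring.
The required atom environment is present in the molecule, so the pattern matches.

Yes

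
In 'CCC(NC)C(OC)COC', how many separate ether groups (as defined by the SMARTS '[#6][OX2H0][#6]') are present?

[#6][OX2H0][#6] is the SMARTS for an ether: an aliphatic oxygen bridging two carbons with no H on the oxygen.
The molecule carries 2 separate instances of a methoxy ether (-OCH3) meeting every constraint; each maps to a distinct set of atoms, giving 2 matches.

2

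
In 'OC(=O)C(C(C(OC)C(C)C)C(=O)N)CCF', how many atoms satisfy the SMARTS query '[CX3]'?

2

The query [CX3] means: C with X3: aliphatic carbon with exactly 3 total connections.
Check the 17 heavy atoms by environment: 9× C (X4) → no; 2× O (X2) → no; 2× C (X3) → match; 2× O (X1) → no; 1× N (X3) → no; 1× F (X1) → no.
That gives 2 matching atoms.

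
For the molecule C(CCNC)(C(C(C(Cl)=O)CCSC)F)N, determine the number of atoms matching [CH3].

2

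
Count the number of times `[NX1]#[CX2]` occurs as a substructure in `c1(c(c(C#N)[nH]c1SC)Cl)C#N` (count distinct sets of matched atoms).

2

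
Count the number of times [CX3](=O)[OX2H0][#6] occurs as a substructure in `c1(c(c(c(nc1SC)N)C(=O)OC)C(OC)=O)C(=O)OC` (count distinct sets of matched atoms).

3

[CX3](=O)[OX2H0][#6] is the SMARTS for an ester: a carbonyl carbon bonded to an oxygen that is itself bonded to carbon (no H on that O).
The molecule carries 3 separate instances of a methyl-ester group (-C(=O)OCH3) meeting every constraint; each maps to a distinct set of atoms, giving 3 matches.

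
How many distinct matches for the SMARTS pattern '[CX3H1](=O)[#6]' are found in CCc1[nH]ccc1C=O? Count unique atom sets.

1

[CX3H1](=O)[#6] is the SMARTS for an aldehyde: an sp2 carbon with one H, double-bonded to O and single-bonded to carbon.
Exactly one fragment in the molecule meets all constraints, giving 1 match.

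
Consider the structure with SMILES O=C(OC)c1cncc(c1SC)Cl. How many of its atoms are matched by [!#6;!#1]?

Check the 13 heavy atoms by environment: 1× n (aromatic) → match; 5× c (aromatic) → no; 3× C → no; 2× O → match; 1× S → match; 1× Cl → match.
Summing the matching environments: 1 + 2 + 1 + 1 = 5 matching atoms.

5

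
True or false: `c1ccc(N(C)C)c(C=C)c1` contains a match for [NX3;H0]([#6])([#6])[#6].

True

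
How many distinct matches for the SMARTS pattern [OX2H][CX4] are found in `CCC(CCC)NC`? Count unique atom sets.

0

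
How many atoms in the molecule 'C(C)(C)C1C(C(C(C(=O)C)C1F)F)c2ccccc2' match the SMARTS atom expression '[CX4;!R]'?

4

The query [CX4;!R] means: aliphatic carbon with four total connections, not in a ring.
Check the 19 heavy atoms by environment: 5× C (X4, in 5-ring) → no; 6× c (aromatic, X3, in 6-ring) → no; 1× C (X3, acyclic) → no; 1× O (X1, acyclic) → no; 4× C (X4, acyclic) → match; 2× F (X1, acyclic) → no.
That gives 4 matching atoms.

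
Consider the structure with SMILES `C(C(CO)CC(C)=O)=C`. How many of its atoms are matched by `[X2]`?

The query [X2] means: any atom with exactly two total connections (bonds + H).
Check the 9 heavy atoms by environment: 4× C (X4) → no; 3× C (X3) → no; 1× O (X1) → no; 1× O (X2) → match.
That gives 1 matching atom.

1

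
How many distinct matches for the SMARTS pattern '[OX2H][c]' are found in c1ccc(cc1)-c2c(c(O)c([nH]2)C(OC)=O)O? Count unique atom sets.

2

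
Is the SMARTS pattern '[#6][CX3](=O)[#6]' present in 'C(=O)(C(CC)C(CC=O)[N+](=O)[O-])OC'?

No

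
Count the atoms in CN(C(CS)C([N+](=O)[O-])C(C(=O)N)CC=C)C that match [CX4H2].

2

Check the 17 heavy atoms by environment: 2× C (H2, X4) → match; 3× C (H1, X4) → no; 1× C (H1, X3) → no; 1× C (H2, X3) → no; 1× N (charge +1, H0, X3) → no; 1× O (charge -1, H0, X1) → no; 2× O (H0, X1) → no; 1× C (H0, X3) → no; 1× N (H2, X3) → no; 1× N (H0, X3) → no; 2× C (H3, X4) → no; 1× S (H1, X2) → no.
That gives 2 matching atoms.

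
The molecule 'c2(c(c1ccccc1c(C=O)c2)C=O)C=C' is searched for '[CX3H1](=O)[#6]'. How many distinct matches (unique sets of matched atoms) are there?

2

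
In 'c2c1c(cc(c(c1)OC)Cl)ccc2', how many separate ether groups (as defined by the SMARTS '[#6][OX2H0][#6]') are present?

[#6][OX2H0][#6] is the SMARTS for an ether: an aliphatic oxygen bridging two carbons with no H on the oxygen.
Exactly one fragment in the molecule meets all constraints, giving 1 match.

1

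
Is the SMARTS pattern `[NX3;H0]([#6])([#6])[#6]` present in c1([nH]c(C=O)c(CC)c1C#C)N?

No

The pattern [NX3;H0]([#6])([#6])[#6] describes a trivalent nitrogen with no H, bonded to three carbons — a tertiary amine.
The closest candidate here is a primary amino group (-NH2), but the nitrogen has H2, not H0 with three carbons. No other fragment satisfies the full query, so there is no match.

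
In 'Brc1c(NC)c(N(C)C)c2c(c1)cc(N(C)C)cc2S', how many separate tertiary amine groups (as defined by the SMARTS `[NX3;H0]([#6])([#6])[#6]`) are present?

2

[NX3;H0]([#6])([#6])[#6] is the SMARTS for a tertiary amine: a trivalent nitrogen with no H, bonded to three carbons.
The molecule carries 2 separate instances of a dimethylamino group (-N(CH3)2) meeting every constraint; each maps to a distinct set of atoms, giving 2 matches.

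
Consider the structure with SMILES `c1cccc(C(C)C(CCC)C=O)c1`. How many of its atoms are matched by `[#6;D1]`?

Check the 14 heavy atoms by environment: 3× C (D2) → no; 2× C (D3) → no; 2× C (D1) → match; 1× O (D1) → no; 1× c (aromatic, D3) → no; 5× c (aromatic, D2) → no.
That gives 2 matching atoms.

2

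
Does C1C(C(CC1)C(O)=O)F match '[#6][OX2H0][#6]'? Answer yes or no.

No

The pattern [#6][OX2H0][#6] describes an aliphatic oxygen bridging two carbons with no H on the oxygen — an ether.
The closest candidate here is a carboxylic acid group (-C(=O)OH), but the -OH oxygen has H1; the =O is OX1, not OX2. No other fragment satisfies the full query, so there is no match.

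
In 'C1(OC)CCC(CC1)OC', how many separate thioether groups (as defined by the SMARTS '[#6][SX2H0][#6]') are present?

0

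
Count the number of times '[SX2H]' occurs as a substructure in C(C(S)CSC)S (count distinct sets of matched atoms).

2

[SX2H] is the SMARTS for a thiol: an aliphatic sulfur with two connections, one being H.
The molecule carries 2 separate instances of a thiol (-SH) meeting every constraint; each maps to a distinct set of atoms, giving 2 matches.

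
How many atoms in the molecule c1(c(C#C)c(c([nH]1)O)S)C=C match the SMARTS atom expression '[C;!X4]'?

4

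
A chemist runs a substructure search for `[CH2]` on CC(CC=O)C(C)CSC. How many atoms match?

2

Check the 10 heavy atoms by environment: 2× C (H2) → match; 3× C (H1) → no; 3× C (H3) → no; 1× O (H0) → no; 1× S (H0) → no.
That gives 2 matching atoms.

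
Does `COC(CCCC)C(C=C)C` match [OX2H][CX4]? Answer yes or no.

No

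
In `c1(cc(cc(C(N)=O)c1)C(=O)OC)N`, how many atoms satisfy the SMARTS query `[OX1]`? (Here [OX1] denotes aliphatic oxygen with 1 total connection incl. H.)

2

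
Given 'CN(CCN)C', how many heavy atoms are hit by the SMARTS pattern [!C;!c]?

2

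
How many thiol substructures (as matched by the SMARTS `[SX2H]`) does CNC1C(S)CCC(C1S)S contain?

3

[SX2H] is the SMARTS for a thiol: an aliphatic sulfur with two connections, one being H.
The molecule carries 3 separate instances of a thiol (-SH) meeting every constraint; each maps to a distinct set of atoms, giving 3 matches.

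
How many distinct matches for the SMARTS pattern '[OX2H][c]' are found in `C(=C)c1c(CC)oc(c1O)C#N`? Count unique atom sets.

1

[OX2H][c] is the SMARTS for a phenol: a hydroxyl oxygen attached to an aromatic carbon.
Exactly one fragment in the molecule meets all constraints, giving 1 match.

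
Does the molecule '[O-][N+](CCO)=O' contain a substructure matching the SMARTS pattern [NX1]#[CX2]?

No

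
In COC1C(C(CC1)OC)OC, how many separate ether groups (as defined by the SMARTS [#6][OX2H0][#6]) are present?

3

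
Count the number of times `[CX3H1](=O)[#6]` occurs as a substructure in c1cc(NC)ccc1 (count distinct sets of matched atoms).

[CX3H1](=O)[#6] is the SMARTS for an aldehyde: an sp2 carbon with one H, double-bonded to O and single-bonded to carbon.
No fragment in the molecule satisfies every constraint, giving 0 matches.

0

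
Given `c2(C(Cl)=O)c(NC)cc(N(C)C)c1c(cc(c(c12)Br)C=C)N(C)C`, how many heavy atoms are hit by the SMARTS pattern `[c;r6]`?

The query [c;r6] means: aromatic carbon that belongs to a six-membered ring.
Check the 24 heavy atoms by environment: 10× c (aromatic, in 6-ring) → match; 3× N (acyclic) → no; 8× C (acyclic) → no; 1× Br (acyclic) → no; 1× O (acyclic) → no; 1× Cl (acyclic) → no.
That gives 10 matching atoms.

10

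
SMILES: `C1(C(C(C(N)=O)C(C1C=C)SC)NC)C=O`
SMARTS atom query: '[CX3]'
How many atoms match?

4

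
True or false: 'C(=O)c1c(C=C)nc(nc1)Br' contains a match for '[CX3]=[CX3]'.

The pattern [CX3]=[CX3] describes a non-aromatic C=C double bond between two sp2 carbons — an alkene.
The molecule carries a vinyl group (-CH=CH2), whose atoms satisfy every constraint of the query, so the pattern matches.

True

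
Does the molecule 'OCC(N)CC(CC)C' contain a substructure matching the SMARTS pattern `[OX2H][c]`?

The pattern [OX2H][c] describes a hydroxyl oxygen attached to an aromatic carbon — a phenol.
The closest candidate here is a hydroxyl group (-OH), but the -OH is on an aliphatic carbon, not an aromatic c. No other fragment satisfies the full query, so there is no match.

No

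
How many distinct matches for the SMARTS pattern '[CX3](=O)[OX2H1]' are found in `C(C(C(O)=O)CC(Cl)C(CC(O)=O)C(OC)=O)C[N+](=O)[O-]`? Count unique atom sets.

[CX3](=O)[OX2H1] is the SMARTS for a carboxylic acid: an sp2 carbon double-bonded to O and single-bonded to an -OH oxygen.
The molecule carries 2 separate instances of a carboxylic acid group (-C(=O)OH) meeting every constraint; each maps to a distinct set of atoms, giving 2 matches.

2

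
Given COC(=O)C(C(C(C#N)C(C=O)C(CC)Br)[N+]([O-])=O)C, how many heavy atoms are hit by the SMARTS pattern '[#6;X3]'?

2

The query [#6;X3] means: any carbon (aromatic or not) with three total connections.
Check the 20 heavy atoms by environment: 9× C (X4) → no; 1× N (charge +1, X3) → no; 1× O (charge -1, X1) → no; 3× O (X1) → no; 2× C (X3) → match; 1× Br (X1) → no; 1× O (X2) → no; 1× C (X2) → no; 1× N (X1) → no.
That gives 2 matching atoms.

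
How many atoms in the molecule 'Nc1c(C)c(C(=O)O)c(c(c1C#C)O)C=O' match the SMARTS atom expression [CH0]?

2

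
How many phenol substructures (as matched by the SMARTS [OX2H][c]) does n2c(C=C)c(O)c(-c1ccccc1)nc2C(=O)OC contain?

[OX2H][c] is the SMARTS for a phenol: a hydroxyl oxygen attached to an aromatic carbon.
Exactly one fragment in the molecule meets all constraints, giving 1 match.

1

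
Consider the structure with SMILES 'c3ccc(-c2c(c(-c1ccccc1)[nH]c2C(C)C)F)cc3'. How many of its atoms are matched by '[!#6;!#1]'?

2

The query [!#6;!#1] means: not carbon and not hydrogen — any heteroatom.
Check the 21 heavy atoms by environment: 1× n (aromatic) → match; 16× c (aromatic) → no; 3× C → no; 1× F → match.
Summing the matching environments: 1 + 1 = 2 matching atoms.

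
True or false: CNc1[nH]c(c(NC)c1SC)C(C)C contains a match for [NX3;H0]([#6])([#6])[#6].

False

The pattern [NX3;H0]([#6])([#6])[#6] describes a trivalent nitrogen with no H, bonded to three carbons — a tertiary amine.
The closest candidate here is an N-methylamino group (-NHCH3), but the nitrogen still has one H (H1), not H0. No other fragment satisfies the full query, so there is no match.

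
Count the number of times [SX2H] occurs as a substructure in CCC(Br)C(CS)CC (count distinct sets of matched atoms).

[SX2H] is the SMARTS for a thiol: an aliphatic sulfur with two connections, one being H.
Exactly one fragment in the molecule meets all constraints, giving 1 match.

1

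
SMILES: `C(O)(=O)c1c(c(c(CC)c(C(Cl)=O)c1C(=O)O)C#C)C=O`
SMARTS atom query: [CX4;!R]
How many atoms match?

2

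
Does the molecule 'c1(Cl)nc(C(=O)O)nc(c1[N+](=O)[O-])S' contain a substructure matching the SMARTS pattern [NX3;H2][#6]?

No

The pattern [NX3;H2][#6] describes a trivalent nitrogen with two H attached to carbon — a primary amine.
The closest candidate here is a nitro group (-[N+](=O)[O-]), but the nitrogen is [N+] with no H, not NX3H2. No other fragment satisfies the full query, so there is no match.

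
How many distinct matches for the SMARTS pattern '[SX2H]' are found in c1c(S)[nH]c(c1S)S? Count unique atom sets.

[SX2H] is the SMARTS for a thiol: an aliphatic sulfur with two connections, one being H.
The molecule carries 3 separate instances of a thiol (-SH) meeting every constraint; each maps to a distinct set of atoms, giving 3 matches.

3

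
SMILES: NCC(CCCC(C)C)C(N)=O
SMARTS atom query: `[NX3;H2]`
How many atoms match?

2

The query [NX3;H2] means: aliphatic N with 3 total connections, two of them H — an -NH2 nitrogen (amine or amide).
Check the 12 heavy atoms by environment: 4× C (H2, X4) → no; 2× C (H1, X4) → no; 2× C (H3, X4) → no; 1× C (H0, X3) → no; 1× O (H0, X1) → no; 2× N (H2, X3) → match.
That gives 2 matching atoms.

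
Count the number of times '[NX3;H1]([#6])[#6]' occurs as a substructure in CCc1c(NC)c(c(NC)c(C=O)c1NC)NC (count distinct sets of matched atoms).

[NX3;H1]([#6])[#6] is the SMARTS for a secondary amine: a trivalent nitrogen with one H, bonded to two carbons.
The molecule carries 4 separate instances of an N-methylamino group (-NHCH3) meeting every constraint; each maps to a distinct set of atoms, giving 4 matches.

4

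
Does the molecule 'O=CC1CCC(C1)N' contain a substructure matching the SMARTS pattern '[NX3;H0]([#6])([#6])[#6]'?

The pattern [NX3;H0]([#6])([#6])[#6] describes a trivalent nitrogen with no H, bonded to three carbons — a tertiary amine.
The closest candidate here is a primary amino group (-NH2), but the nitrogen has H2, not H0 with three carbons. No other fragment satisfies the full query, so there is no match.

No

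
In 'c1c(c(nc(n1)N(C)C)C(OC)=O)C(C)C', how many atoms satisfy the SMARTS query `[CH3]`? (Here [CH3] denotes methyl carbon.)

5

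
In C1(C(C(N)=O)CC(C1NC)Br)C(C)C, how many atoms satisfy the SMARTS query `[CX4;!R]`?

4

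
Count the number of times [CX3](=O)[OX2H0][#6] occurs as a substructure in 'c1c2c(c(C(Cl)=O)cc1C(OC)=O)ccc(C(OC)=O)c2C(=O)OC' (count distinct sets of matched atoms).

[CX3](=O)[OX2H0][#6] is the SMARTS for an ester: a carbonyl carbon bonded to an oxygen that is itself bonded to carbon (no H on that O).
The molecule carries 3 separate instances of a methyl-ester group (-C(=O)OCH3) meeting every constraint; each maps to a distinct set of atoms, giving 3 matches.

3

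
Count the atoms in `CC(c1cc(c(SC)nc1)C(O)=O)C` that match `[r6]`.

The query [r6] means: r6 matches atoms in a six-membered ring.
Check the 14 heavy atoms by environment: 1× n (aromatic, in 6-ring) → match; 5× c (aromatic, in 6-ring) → match; 1× S (acyclic) → no; 5× C (acyclic) → no; 2× O (acyclic) → no.
Summing the matching environments: 1 + 5 = 6 matching atoms.

6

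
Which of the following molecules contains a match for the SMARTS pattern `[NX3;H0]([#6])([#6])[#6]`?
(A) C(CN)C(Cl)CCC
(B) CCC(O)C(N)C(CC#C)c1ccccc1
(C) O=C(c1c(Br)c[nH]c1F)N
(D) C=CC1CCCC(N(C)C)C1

D

[NX3;H0]([#6])([#6])[#6] describes a trivalent nitrogen with no H, bonded to three carbons (a tertiary amine).
(A) has a primary amino group (-NH2) but the nitrogen has H2, not H0 with three carbons.
(B) has a primary amino group (-NH2) but the nitrogen has H2, not H0 with three carbons.
(C) has a primary amide (-C(=O)NH2) but the amide nitrogen has H2 and only one carbon neighbour.
(D) contains a dimethylamino group (-N(CH3)2), which satisfies every atom and bond constraint.
So the answer is (D).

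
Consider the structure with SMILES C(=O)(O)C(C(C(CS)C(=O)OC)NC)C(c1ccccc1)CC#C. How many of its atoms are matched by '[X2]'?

The query [X2] means: any atom with exactly two total connections (bonds + H).
Check the 24 heavy atoms by environment: 8× C (X4) → no; 2× C (X2) → match; 1× N (X3) → no; 2× C (X3) → no; 2× O (X1) → no; 2× O (X2) → match; 1× S (X2) → match; 6× c (aromatic, X3) → no.
Summing the matching environments: 2 + 2 + 1 = 5 matching atoms.

5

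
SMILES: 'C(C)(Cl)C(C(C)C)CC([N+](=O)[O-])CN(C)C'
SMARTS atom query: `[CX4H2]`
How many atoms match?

2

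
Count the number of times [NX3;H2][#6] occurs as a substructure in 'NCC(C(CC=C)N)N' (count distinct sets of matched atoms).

3

[NX3;H2][#6] is the SMARTS for a primary amine: a trivalent nitrogen with two H attached to carbon.
The molecule carries 3 separate instances of a primary amino group (-NH2) meeting every constraint; each maps to a distinct set of atoms, giving 3 matches.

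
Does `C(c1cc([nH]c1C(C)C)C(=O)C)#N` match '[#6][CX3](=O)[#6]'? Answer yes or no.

Yes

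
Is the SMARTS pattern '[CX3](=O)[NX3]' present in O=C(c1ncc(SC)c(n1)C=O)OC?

No

The pattern [CX3](=O)[NX3] describes a carbonyl carbon bonded to a trivalent nitrogen — an amide.
The closest candidate here is a methyl-ester group (-C(=O)OCH3), but the carbonyl is bonded to O, not to an NX3 nitrogen. No other fragment satisfies the full query, so there is no match.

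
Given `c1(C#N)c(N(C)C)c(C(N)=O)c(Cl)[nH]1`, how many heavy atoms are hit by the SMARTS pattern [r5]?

5

The query [r5] means: r5 matches atoms in a five-membered ring.
Check the 14 heavy atoms by environment: 1× n (aromatic, in 5-ring) → match; 4× c (aromatic, in 5-ring) → match; 4× C (acyclic) → no; 3× N (acyclic) → no; 1× O (acyclic) → no; 1× Cl (acyclic) → no.
Summing the matching environments: 1 + 4 = 5 matching atoms.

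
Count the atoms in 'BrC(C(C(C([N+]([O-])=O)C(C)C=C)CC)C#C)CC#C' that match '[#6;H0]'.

2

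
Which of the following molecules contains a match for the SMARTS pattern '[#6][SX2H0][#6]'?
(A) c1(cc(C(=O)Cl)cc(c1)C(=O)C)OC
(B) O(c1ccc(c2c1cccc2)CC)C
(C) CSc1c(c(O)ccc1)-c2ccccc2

C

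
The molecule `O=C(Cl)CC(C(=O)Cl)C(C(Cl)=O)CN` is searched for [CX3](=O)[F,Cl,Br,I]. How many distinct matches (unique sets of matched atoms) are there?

3

[CX3](=O)[F,Cl,Br,I] is the SMARTS for an acyl halide: a carbonyl carbon bonded to a halogen.
The molecule carries 3 separate instances of an acyl chloride (-C(=O)Cl) meeting every constraint; each maps to a distinct set of atoms, giving 3 matches.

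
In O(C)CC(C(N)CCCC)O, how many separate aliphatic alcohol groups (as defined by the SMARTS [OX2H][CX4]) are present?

1

[OX2H][CX4] is the SMARTS for an aliphatic alcohol: a hydroxyl oxygen bound to an sp3 (X4) carbon.
Exactly one fragment in the molecule meets all constraints, giving 1 match.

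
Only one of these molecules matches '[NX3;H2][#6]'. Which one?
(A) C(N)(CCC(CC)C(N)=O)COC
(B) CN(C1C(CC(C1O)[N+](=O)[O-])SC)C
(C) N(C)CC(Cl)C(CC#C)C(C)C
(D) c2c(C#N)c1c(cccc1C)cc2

A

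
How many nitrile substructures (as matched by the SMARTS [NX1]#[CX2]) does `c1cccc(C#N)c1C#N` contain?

[NX1]#[CX2] is the SMARTS for a nitrile: a nitrogen triple-bonded to a two-connected carbon.
The molecule carries 2 separate instances of a nitrile (-C#N) meeting every constraint; each maps to a distinct set of atoms, giving 2 matches.

2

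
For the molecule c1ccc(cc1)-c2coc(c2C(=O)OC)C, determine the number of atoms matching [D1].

Check the 16 heavy atoms by environment: 1× o (aromatic, D2) → no; 6× c (aromatic, D2) → no; 4× c (aromatic, D3) → no; 1× C (D3) → no; 1× O (D1) → match; 1× O (D2) → no; 2× C (D1) → match.
Summing the matching environments: 1 + 2 = 3 matching atoms.

3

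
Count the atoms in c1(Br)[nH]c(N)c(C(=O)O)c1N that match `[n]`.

1

The query [n] means: lowercase n matches aromatic nitrogen only.
Check the 11 heavy atoms by environment: 1× n (aromatic) → match; 4× c (aromatic) → no; 2× N → no; 1× C → no; 2× O → no; 1× Br → no.
That gives 1 matching atom.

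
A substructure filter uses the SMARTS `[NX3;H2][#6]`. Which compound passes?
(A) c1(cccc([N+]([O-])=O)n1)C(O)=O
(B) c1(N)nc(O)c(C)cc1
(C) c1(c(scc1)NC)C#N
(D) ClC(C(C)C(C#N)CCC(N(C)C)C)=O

B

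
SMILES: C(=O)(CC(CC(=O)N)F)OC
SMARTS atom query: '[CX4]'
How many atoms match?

4

The query [CX4] means: C with X4: aliphatic carbon with exactly 4 total connections (bonds + H).
Check the 11 heavy atoms by environment: 4× C (X4) → match; 1× F (X1) → no; 2× C (X3) → no; 2× O (X1) → no; 1× O (X2) → no; 1× N (X3) → no.
That gives 4 matching atoms.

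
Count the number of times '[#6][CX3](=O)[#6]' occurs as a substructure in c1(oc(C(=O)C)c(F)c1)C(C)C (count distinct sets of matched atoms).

[#6][CX3](=O)[#6] is the SMARTS for a ketone: a carbonyl carbon (no H) flanked by two carbons.
Exactly one fragment in the molecule meets all constraints, giving 1 match.

1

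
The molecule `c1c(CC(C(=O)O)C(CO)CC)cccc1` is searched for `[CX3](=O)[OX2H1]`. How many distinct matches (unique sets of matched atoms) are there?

1

[CX3](=O)[OX2H1] is the SMARTS for a carboxylic acid: an sp2 carbon double-bonded to O and single-bonded to an -OH oxygen.
Exactly one fragment in the molecule meets all constraints, giving 1 match.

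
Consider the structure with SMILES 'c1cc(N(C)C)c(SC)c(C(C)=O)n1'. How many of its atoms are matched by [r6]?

The query [r6] means: r6 matches atoms in a six-membered ring.
Check the 14 heavy atoms by environment: 1× n (aromatic, in 6-ring) → match; 5× c (aromatic, in 6-ring) → match; 1× S (acyclic) → no; 5× C (acyclic) → no; 1× N (acyclic) → no; 1× O (acyclic) → no.
Summing the matching environments: 1 + 5 = 6 matching atoms.

6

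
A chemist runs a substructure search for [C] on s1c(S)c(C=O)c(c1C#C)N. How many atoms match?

3

Check the 11 heavy atoms by environment: 1× s (aromatic) → no; 4× c (aromatic) → no; 3× C → match; 1× O → no; 1× S → no; 1× N → no.
That gives 3 matching atoms.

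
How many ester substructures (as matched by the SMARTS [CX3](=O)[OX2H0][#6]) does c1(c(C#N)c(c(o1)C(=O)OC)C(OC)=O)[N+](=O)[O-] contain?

2

[CX3](=O)[OX2H0][#6] is the SMARTS for an ester: a carbonyl carbon bonded to an oxygen that is itself bonded to carbon (no H on that O).
The molecule carries 2 separate instances of a methyl-ester group (-C(=O)OCH3) meeting every constraint; each maps to a distinct set of atoms, giving 2 matches.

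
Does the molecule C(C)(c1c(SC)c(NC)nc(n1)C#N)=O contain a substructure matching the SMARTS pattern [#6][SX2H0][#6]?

The pattern [#6][SX2H0][#6] describes an aliphatic sulfur bridging two carbons with no H on the sulfur — a thioether.
The molecule carries a methylthio ether (-SCH3), whose atoms satisfy every constraint of the query, so the pattern matches.

Yes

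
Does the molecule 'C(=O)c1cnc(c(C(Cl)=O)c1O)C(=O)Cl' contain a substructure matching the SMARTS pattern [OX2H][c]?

Yes

The pattern [OX2H][c] describes a hydroxyl oxygen attached to an aromatic carbon — a phenol.
The molecule carries a hydroxyl group (-OH), whose atoms satisfy every constraint of the query, so the pattern matches.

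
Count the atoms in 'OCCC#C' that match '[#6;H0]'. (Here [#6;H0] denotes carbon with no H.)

1

Check the 5 heavy atoms by environment: 2× C (H2) → no; 1× C (H0) → match; 1× C (H1) → no; 1× O (H1) → no.
That gives 1 matching atom.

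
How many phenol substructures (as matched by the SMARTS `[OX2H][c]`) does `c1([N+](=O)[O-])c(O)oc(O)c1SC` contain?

2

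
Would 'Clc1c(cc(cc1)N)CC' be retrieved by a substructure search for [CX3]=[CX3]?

The pattern [CX3]=[CX3] describes a non-aromatic C=C double bond between two sp2 carbons — an alkene.
The closest candidate here is an ethyl group (-CH2CH3), but its C-C bond is a single bond between CX4 carbons, not CX3=CX3. No other fragment satisfies the full query, so there is no match.

No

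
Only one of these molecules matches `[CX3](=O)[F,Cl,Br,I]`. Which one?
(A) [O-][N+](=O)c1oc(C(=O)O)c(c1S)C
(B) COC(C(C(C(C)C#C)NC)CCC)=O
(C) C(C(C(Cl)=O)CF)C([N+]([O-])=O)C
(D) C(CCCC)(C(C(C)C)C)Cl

C

[CX3](=O)[F,Cl,Br,I] describes a carbonyl carbon bonded to a halogen (an acyl halide).
(A) has a carboxylic acid group (-C(=O)OH) but the carbonyl is bonded to -OH, not to a halogen.
(B) has a methyl-ester group (-C(=O)OCH3) but the carbonyl is bonded to -O-C, not to a halogen.
(C) contains an acyl chloride (-C(=O)Cl), which satisfies every atom and bond constraint.
(D) has a chloro substituent but the Cl is not on a carbonyl carbon.
So the answer is (C).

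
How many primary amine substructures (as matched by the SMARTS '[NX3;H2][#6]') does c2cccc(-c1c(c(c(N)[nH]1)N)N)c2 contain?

[NX3;H2][#6] is the SMARTS for a primary amine: a trivalent nitrogen with two H attached to carbon.
The molecule carries 3 separate instances of a primary amino group (-NH2) meeting every constraint; each maps to a distinct set of atoms, giving 3 matches.

3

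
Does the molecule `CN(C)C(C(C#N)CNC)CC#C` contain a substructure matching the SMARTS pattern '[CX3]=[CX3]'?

No

The pattern [CX3]=[CX3] describes a non-aromatic C=C double bond between two sp2 carbons — an alkene.
The closest candidate here is an ethynyl group (-C#CH), but the C-C bond is a triple bond, not a double bond. No other fragment satisfies the full query, so there is no match.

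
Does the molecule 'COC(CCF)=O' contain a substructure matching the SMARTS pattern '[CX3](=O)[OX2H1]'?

No

The pattern [CX3](=O)[OX2H1] describes an sp2 carbon double-bonded to O and single-bonded to an -OH oxygen — a carboxylic acid.
The closest candidate here is a methyl-ester group (-C(=O)OCH3), but the singly-bonded O has no H (OX2H0, not OX2H1). No other fragment satisfies the full query, so there is no match.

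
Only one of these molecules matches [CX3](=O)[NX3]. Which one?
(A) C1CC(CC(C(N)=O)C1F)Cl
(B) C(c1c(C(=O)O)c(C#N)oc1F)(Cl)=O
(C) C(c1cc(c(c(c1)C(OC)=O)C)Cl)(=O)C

A

[CX3](=O)[NX3] describes a carbonyl carbon bonded to a trivalent nitrogen (an amide).
(A) contains a primary amide (-C(=O)NH2), which satisfies every atom and bond constraint.
(B) has a nitrile (-C#N) but the nitrile N is NX1 (triple-bonded), not NX3.
(C) has a methyl-ester group (-C(=O)OCH3) but the carbonyl is bonded to O, not to an NX3 nitrogen.
So the answer is (A).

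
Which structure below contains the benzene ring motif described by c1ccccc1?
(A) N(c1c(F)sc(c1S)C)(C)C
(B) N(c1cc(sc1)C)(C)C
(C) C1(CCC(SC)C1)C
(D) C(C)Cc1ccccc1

D

c1ccccc1 describes six aromatic carbons in a ring (a benzene ring).
(A) has a methyl group (-CH3) but no six-membered all-carbon aromatic ring is present.
(B) has a methyl group (-CH3) but no six-membered all-carbon aromatic ring is present.
(C) has a methyl group (-CH3) but no six-membered all-carbon aromatic ring is present.
(D) contains a phenyl ring, which satisfies every atom and bond constraint.
So the answer is (D).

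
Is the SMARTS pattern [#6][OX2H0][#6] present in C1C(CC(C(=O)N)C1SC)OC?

Yes

The pattern [#6][OX2H0][#6] describes an aliphatic oxygen bridging two carbons with no H on the oxygen — an ether.
The molecule carries a methoxy ether (-OCH3), whose atoms satisfy every constraint of the query, so the pattern matches.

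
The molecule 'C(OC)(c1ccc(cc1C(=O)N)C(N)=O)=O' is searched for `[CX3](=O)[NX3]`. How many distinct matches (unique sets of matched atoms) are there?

2

[CX3](=O)[NX3] is the SMARTS for an amide: a carbonyl carbon bonded to a trivalent nitrogen.
The molecule carries 2 separate instances of a primary amide (-C(=O)NH2) meeting every constraint; each maps to a distinct set of atoms, giving 2 matches.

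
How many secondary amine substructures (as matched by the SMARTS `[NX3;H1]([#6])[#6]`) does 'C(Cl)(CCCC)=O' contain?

[NX3;H1]([#6])[#6] is the SMARTS for a secondary amine: a trivalent nitrogen with one H, bonded to two carbons.
No fragment in the molecule satisfies every constraint, giving 0 matches.

0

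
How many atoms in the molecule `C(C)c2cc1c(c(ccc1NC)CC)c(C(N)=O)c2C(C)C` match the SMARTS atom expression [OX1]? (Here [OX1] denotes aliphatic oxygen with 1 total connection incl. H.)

1

The query [OX1] means: aliphatic oxygen with one total connection — typically a carbonyl =O or an oxide.
Check the 22 heavy atoms by environment: 10× c (aromatic, X3) → no; 1× C (X3) → no; 1× O (X1) → match; 2× N (X3) → no; 8× C (X4) → no.
That gives 1 matching atom.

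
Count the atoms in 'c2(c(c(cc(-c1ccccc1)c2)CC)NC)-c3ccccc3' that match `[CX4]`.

The query [CX4] means: C with X4: aliphatic carbon with exactly 4 total connections (bonds + H).
Check the 22 heavy atoms by environment: 18× c (aromatic, X3) → no; 3× C (X4) → match; 1× N (X3) → no.
That gives 3 matching atoms.

3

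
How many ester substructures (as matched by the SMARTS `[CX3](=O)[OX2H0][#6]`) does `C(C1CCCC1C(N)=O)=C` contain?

[CX3](=O)[OX2H0][#6] is the SMARTS for an ester: a carbonyl carbon bonded to an oxygen that is itself bonded to carbon (no H on that O).
The molecule has a primary amide (-C(=O)NH2), but the carbonyl is bonded to N, not to an O-C linkage; nothing else fits, so there are 0 matches.

0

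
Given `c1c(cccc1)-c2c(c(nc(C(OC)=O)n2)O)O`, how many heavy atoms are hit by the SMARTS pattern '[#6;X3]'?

11

The query [#6;X3] means: any carbon (aromatic or not) with three total connections.
Check the 18 heavy atoms by environment: 2× n (aromatic, X2) → no; 10× c (aromatic, X3) → match; 1× C (X3) → match; 1× O (X1) → no; 3× O (X2) → no; 1× C (X4) → no.
Summing the matching environments: 10 + 1 = 11 matching atoms.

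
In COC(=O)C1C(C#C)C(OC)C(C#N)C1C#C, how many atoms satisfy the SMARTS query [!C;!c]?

4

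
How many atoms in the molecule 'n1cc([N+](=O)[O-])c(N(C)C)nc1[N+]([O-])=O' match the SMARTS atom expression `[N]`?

Check the 15 heavy atoms by environment: 2× n (aromatic) → no; 4× c (aromatic) → no; 2× N (charge +1) → match; 2× O (charge -1) → no; 2× O → no; 1× N → match; 2× C → no.
Summing the matching environments: 2 + 1 = 3 matching atoms.

3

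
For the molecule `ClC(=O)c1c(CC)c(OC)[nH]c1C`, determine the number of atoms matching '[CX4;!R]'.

4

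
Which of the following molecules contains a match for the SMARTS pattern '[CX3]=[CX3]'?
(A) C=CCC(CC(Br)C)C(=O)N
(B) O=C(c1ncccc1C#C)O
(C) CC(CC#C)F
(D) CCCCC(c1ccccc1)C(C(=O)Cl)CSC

A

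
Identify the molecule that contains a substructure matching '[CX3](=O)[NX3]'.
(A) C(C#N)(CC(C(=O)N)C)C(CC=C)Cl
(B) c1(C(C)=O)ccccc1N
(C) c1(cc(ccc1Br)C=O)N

A

[CX3](=O)[NX3] describes a carbonyl carbon bonded to a trivalent nitrogen (an amide).
(A) contains a primary amide (-C(=O)NH2), which satisfies every atom and bond constraint.
(B) has a primary amino group (-NH2) but the -NH2 is not attached to a carbonyl carbon.
(C) has a primary amino group (-NH2) but the -NH2 is not attached to a carbonyl carbon.
So the answer is (A).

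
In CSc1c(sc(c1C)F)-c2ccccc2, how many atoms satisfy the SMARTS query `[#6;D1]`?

The query [#6;D1] means: carbon bonded to exactly one heavy atom.
Check the 15 heavy atoms by environment: 1× s (aromatic, D2) → no; 5× c (aromatic, D3) → no; 2× C (D1) → match; 5× c (aromatic, D2) → no; 1× S (D2) → no; 1× F (D1) → no.
That gives 2 matching atoms.

2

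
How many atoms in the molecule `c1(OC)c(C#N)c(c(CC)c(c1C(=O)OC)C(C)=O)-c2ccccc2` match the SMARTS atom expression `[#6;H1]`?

5

The query [#6;H1] means: any carbon bearing exactly one hydrogen.
Check the 25 heavy atoms by environment: 7× c (aromatic, H0) → no; 4× O (H0) → no; 4× C (H3) → no; 3× C (H0) → no; 5× c (aromatic, H1) → match; 1× C (H2) → no; 1× N (H0) → no.
That gives 5 matching atoms.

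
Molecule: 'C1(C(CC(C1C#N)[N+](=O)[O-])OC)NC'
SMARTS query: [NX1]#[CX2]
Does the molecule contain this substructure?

The pattern [NX1]#[CX2] describes a nitrogen triple-bonded to a two-connected carbon — a nitrile.
The molecule carries a nitrile (-C#N), whose atoms satisfy every constraint of the query, so the pattern matches.

Yes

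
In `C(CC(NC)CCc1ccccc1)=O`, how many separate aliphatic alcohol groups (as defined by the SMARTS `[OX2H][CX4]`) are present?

[OX2H][CX4] is the SMARTS for an aliphatic alcohol: a hydroxyl oxygen bound to an sp3 (X4) carbon.
No fragment in the molecule satisfies every constraint, giving 0 matches.

0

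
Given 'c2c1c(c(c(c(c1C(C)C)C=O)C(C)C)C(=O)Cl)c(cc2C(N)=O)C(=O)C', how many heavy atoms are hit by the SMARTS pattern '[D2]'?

3

The query [D2] means: atom with exactly two heavy-atom neighbours.
Check the 27 heavy atoms by environment: 8× c (aromatic, D3) → no; 2× c (aromatic, D2) → match; 5× C (D3) → no; 4× O (D1) → no; 1× N (D1) → no; 5× C (D1) → no; 1× C (D2) → match; 1× Cl (D1) → no.
Summing the matching environments: 2 + 1 = 3 matching atoms.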